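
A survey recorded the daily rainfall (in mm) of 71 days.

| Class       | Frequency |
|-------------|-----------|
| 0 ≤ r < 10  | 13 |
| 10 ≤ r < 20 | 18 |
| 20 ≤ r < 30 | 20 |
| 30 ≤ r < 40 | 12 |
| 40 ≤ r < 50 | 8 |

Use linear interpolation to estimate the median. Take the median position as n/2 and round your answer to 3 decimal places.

Cumulative frequencies: 13, 31, 51, 63, 71
n = 71; position = n/2 = 35.5.
This falls in the class 20 ≤ r < 30: L = 20, F = 31, f = 20, h = 10.
Median ≈ 20 + ((35.5 − 31) / 20) × 10 = 22.2500

22.250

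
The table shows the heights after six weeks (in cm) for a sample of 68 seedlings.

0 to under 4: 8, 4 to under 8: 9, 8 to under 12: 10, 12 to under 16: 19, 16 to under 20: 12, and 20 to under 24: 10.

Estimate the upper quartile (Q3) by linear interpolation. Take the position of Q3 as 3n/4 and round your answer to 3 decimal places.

17.667

Cumulative frequencies: 8, 17, 27, 46, 58, 68
n = 68; position = 3n/4 = 51.
This falls in the class 16 to under 20: L = 16, F = 46, f = 12, h = 4.
Upper quartile ≈ 16 + ((51 − 46) / 12) × 4 = 17.6667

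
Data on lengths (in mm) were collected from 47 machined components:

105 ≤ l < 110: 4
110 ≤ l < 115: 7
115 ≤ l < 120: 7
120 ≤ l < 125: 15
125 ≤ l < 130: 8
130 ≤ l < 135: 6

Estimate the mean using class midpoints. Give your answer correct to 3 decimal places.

Midpoints: 107.5, 112.5, 117.5, 122.5, 127.5, 132.5
Σfm = 4×107.5 + 7×112.5 + 7×117.5 + 15×122.5 + 8×127.5 + 6×132.5 = 5692.5
n = Σf = 47
Mean = 5692.5 / 47 = 121.1170

121.117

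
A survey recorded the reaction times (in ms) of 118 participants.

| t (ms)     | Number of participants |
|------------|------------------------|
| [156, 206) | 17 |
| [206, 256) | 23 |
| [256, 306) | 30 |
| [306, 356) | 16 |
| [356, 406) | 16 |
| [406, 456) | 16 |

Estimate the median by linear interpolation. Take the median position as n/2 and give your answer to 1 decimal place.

Cumulative frequencies: 17, 40, 70, 86, 102, 118
n = 118; position = n/2 = 59.
This falls in the class [256, 306): L = 256, F = 40, f = 30, h = 50.
Median ≈ 256 + ((59 − 40) / 30) × 50 = 287.6667

287.7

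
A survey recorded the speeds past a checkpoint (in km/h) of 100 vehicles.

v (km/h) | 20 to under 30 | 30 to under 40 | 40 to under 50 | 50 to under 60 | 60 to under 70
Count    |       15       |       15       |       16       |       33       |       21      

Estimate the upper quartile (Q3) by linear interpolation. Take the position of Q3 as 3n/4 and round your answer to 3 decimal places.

Cumulative frequencies: 15, 30, 46, 79, 100
n = 100; position = 3n/4 = 75.
This falls in the class 50 to under 60: L = 50, F = 46, f = 33, h = 10.
Upper quartile ≈ 50 + ((75 − 46) / 33) × 10 = 58.7879

58.788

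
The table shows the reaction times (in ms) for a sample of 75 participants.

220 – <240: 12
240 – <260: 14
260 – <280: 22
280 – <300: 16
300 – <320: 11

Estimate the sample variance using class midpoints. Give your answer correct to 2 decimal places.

Midpoints: 230, 250, 270, 290, 310
n = 75, Σfm = 20250, mean = 270.0000
Σfm² = 5516300
Σf(m − x̄)² = Σfm² − (Σfm)²/n = 5516300 − 20250²/75 = 48800.0000
Sample variance = 48800.0000 / 74 = 659.4595

659.46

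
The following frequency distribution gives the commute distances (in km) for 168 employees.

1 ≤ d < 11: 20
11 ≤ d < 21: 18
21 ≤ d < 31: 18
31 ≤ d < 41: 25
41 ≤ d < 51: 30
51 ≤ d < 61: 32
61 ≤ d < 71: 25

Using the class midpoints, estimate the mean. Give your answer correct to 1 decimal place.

39.3

Midpoints: 6, 16, 26, 36, 46, 56, 66
Σfm = 20×6 + 18×16 + 18×26 + 25×36 + 30×46 + 32×56 + 25×66 = 6598
n = Σf = 168
Mean = 6598 / 168 = 39.2738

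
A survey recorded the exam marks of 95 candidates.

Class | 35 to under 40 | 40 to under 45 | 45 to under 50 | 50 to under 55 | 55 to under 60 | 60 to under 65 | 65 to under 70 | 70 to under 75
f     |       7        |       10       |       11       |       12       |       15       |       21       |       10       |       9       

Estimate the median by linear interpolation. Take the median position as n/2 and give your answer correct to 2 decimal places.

Cumulative frequencies: 7, 17, 28, 40, 55, 76, 86, 95
n = 95; position = n/2 = 47.5.
This falls in the class 55 to under 60: L = 55, F = 40, f = 15, h = 5.
Median ≈ 55 + ((47.5 − 40) / 15) × 5 = 57.5000

57.50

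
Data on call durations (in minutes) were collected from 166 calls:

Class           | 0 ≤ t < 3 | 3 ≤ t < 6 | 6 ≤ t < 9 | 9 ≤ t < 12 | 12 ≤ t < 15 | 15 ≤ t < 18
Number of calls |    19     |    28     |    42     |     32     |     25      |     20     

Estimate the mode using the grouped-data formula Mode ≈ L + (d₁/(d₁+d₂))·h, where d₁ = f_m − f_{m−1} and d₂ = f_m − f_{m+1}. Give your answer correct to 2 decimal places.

Modal class: 6 ≤ t < 9 (highest frequency 42).
d₁ = 42 − 28 = 14, d₂ = 42 − 32 = 10
Mode ≈ 6 + (14/(14+10)) × 3 = 6 + 1.7500 = 7.7500

7.75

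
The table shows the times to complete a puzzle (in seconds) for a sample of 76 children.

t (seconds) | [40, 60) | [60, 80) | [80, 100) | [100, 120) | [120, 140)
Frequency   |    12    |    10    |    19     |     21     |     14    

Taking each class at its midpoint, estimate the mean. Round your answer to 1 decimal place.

93.9

Midpoints: 50, 70, 90, 110, 130
Σfm = 12×50 + 10×70 + 19×90 + 21×110 + 14×130 = 7140
n = Σf = 76
Mean = 7140 / 76 = 93.9474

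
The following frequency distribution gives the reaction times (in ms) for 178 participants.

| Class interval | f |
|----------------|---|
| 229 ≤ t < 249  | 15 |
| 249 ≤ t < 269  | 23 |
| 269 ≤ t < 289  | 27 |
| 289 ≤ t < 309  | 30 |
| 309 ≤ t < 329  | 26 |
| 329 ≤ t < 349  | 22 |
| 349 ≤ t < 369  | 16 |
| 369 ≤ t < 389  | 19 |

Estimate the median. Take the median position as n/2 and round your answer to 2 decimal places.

305.00

Cumulative frequencies: 15, 38, 65, 95, 121, 143, 159, 178
n = 178; position = n/2 = 89.
This falls in the class 289 ≤ t < 309: L = 289, F = 65, f = 30, h = 20.
Median ≈ 289 + ((89 − 65) / 30) × 20 = 305.0000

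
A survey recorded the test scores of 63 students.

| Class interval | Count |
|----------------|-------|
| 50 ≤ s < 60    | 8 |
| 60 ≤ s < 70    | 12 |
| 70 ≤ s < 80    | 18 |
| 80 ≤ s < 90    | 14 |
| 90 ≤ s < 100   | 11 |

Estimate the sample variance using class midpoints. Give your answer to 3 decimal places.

Midpoints: 55, 65, 75, 85, 95
n = 63, Σfm = 4805, mean = 76.2698
Σfm² = 376575
Σf(m − x̄)² = Σfm² − (Σfm)²/n = 376575 − 4805²/63 = 10098.4127
Sample variance = 10098.4127 / 62 = 162.8776

162.878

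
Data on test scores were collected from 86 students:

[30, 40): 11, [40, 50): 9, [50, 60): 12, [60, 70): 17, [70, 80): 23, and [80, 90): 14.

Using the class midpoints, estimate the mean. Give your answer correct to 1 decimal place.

63.6

Midpoints: 35, 45, 55, 65, 75, 85
Σfm = 11×35 + 9×45 + 12×55 + 17×65 + 23×75 + 14×85 = 5470
n = Σf = 86
Mean = 5470 / 86 = 63.6047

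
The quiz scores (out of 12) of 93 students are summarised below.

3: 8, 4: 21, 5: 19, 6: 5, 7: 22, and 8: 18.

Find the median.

5

Cumulative frequencies: 8, 29, 48, 53, 75, 93
n = 93, so the median is the value in position (n+1)/2 = 47.
Position 47 falls at value 5.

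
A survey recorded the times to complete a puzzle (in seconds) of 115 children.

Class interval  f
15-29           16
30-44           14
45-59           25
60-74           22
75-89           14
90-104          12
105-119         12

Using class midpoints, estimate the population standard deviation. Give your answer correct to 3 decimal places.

Midpoints: 22, 37, 52, 67, 82, 97, 112
n = 115, Σfm = 7300, mean = 63.4783
Σfm² = 550840
Σf(m − x̄)² = Σfm² − (Σfm)²/n = 550840 − 7300²/115 = 87448.6957
Population variance = 87448.6957 / 115 = 760.4234
Standard deviation = √760.4234 = 27.5758

27.576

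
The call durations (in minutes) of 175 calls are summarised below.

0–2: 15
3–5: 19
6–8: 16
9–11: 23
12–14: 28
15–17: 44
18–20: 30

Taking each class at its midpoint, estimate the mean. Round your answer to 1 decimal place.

11.8

Midpoints: 1, 4, 7, 10, 13, 16, 19
Σfm = 15×1 + 19×4 + 16×7 + 23×10 + 28×13 + 44×16 + 30×19 = 2071
n = Σf = 175
Mean = 2071 / 175 = 11.8343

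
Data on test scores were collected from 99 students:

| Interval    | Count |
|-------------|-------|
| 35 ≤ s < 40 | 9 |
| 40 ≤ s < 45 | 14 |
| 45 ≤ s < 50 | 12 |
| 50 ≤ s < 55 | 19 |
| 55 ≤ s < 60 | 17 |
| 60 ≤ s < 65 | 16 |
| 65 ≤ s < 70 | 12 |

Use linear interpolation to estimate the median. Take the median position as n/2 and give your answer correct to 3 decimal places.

53.816

Cumulative frequencies: 9, 23, 35, 54, 71, 87, 99
n = 99; position = n/2 = 49.5.
This falls in the class 50 ≤ s < 55: L = 50, F = 35, f = 19, h = 5.
Median ≈ 50 + ((49.5 − 35) / 19) × 5 = 53.8158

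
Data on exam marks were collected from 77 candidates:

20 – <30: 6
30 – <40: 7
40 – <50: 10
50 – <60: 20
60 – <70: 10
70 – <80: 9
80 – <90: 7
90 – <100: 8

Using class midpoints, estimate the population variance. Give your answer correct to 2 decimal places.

401.62

Midpoints: 25, 35, 45, 55, 65, 75, 85, 95
n = 77, Σfm = 4625, mean = 60.0649
Σfm² = 308725
Σf(m − x̄)² = Σfm² − (Σfm)²/n = 308725 − 4625²/77 = 30924.6753
Population variance = 30924.6753 / 77 = 401.6192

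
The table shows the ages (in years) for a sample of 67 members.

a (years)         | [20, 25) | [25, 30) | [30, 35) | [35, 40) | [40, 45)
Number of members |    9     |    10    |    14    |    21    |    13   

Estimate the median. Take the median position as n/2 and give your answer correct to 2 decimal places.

Cumulative frequencies: 9, 19, 33, 54, 67
n = 67; position = n/2 = 33.5.
This falls in the class [35, 40): L = 35, F = 33, f = 21, h = 5.
Median ≈ 35 + ((33.5 − 33) / 21) × 5 = 35.1190

35.12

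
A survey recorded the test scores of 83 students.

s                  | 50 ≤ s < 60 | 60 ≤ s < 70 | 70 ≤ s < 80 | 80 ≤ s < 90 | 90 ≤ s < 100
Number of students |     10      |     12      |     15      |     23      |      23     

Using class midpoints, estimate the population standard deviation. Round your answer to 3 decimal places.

13.466

Midpoints: 55, 65, 75, 85, 95
n = 83, Σfm = 6595, mean = 79.4578
Σfm² = 539075
Σf(m − x̄)² = Σfm² − (Σfm)²/n = 539075 − 6595²/83 = 15050.6024
Population variance = 15050.6024 / 83 = 181.3326
Standard deviation = √181.3326 = 13.4660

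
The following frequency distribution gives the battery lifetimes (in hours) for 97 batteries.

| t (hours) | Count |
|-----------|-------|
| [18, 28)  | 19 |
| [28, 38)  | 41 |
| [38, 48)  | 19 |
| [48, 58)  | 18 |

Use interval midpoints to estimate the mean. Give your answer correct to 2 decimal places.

36.71

Midpoints: 23, 33, 43, 53
Σfm = 19×23 + 41×33 + 19×43 + 18×53 = 3561
n = Σf = 97
Mean = 3561 / 97 = 36.7113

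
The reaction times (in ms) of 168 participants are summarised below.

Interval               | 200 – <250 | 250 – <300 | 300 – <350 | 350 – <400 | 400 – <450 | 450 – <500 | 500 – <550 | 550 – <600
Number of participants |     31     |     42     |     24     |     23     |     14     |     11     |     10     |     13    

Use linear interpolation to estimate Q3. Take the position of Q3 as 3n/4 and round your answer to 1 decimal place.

Cumulative frequencies: 31, 73, 97, 120, 134, 145, 155, 168
n = 168; position = 3n/4 = 126.
This falls in the class 400 – <450: L = 400, F = 120, f = 14, h = 50.
Upper quartile ≈ 400 + ((126 − 120) / 14) × 50 = 421.4286

421.4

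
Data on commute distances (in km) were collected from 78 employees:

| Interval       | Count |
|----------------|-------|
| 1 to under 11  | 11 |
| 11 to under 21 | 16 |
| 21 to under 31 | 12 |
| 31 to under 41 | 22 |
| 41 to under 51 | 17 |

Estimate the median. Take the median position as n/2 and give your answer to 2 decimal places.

Cumulative frequencies: 11, 27, 39, 61, 78
n = 78; position = n/2 = 39.
This falls in the class 21 to under 31: L = 21, F = 27, f = 12, h = 10.
Median ≈ 21 + ((39 − 27) / 12) × 10 = 31.0000

31.00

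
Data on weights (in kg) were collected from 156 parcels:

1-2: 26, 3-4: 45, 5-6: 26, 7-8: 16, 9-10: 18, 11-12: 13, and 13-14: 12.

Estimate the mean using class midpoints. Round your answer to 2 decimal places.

6.04

Midpoints: 1.5, 3.5, 5.5, 7.5, 9.5, 11.5, 13.5
Σfm = 26×1.5 + 45×3.5 + 26×5.5 + 16×7.5 + 18×9.5 + 13×11.5 + 12×13.5 = 942
n = Σf = 156
Mean = 942 / 156 = 6.0385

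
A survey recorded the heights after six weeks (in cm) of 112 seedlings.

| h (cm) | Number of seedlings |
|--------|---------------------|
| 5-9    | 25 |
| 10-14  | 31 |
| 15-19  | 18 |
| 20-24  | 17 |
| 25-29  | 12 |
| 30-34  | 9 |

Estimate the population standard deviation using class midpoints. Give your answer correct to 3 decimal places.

7.842

Midpoints: 7, 12, 17, 22, 27, 32
n = 112, Σfm = 1839, mean = 16.4196
Σfm² = 37083
Σf(m − x̄)² = Σfm² − (Σfm)²/n = 37083 − 1839²/112 = 6887.2768
Population variance = 6887.2768 / 112 = 61.4935
Standard deviation = √61.4935 = 7.8418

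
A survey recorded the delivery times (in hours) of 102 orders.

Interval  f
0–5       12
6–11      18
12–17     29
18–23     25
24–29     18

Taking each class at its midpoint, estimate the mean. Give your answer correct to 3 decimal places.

Midpoints: 2.5, 8.5, 14.5, 20.5, 26.5
Σfm = 12×2.5 + 18×8.5 + 29×14.5 + 25×20.5 + 18×26.5 = 1593
n = Σf = 102
Mean = 1593 / 102 = 15.6176

15.618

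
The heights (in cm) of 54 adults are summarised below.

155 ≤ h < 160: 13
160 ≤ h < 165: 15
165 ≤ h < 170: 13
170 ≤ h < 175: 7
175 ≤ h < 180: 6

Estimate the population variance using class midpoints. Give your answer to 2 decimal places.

Midpoints: 157.5, 162.5, 167.5, 172.5, 177.5
n = 54, Σfm = 8935, mean = 165.4630
Σfm² = 1480637.5
Σf(m − x̄)² = Σfm² − (Σfm)²/n = 1480637.5 − 8935²/54 = 2225.9259
Population variance = 2225.9259 / 54 = 41.2209

41.22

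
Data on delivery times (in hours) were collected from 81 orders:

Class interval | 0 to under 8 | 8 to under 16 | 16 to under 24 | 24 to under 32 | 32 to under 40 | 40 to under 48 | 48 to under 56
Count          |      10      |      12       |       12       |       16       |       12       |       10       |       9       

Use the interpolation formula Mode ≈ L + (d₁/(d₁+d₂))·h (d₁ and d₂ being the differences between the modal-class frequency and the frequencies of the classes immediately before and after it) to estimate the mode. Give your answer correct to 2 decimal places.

28.00

Modal class: 24 to under 32 (highest frequency 16).
d₁ = 16 − 12 = 4, d₂ = 16 − 12 = 4
Mode ≈ 24 + (4/(4+4)) × 8 = 24 + 4.0000 = 28.0000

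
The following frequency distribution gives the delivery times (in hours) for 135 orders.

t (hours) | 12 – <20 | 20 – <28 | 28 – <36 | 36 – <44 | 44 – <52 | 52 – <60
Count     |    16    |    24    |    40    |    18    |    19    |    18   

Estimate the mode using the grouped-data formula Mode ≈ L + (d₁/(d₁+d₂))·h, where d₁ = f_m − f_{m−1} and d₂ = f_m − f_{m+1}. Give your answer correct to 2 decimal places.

Modal class: 28 – <36 (highest frequency 40).
d₁ = 40 − 24 = 16, d₂ = 40 − 18 = 22
Mode ≈ 28 + (16/(16+22)) × 8 = 28 + 3.3684 = 31.3684

31.37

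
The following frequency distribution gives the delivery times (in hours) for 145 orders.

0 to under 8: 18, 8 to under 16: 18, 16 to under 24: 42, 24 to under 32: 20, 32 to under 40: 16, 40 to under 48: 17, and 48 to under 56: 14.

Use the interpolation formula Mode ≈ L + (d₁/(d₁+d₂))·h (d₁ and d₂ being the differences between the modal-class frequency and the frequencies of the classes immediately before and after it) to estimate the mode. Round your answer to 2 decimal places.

20.17

Modal class: 16 to under 24 (highest frequency 42).
d₁ = 42 − 18 = 24, d₂ = 42 − 20 = 22
Mode ≈ 16 + (24/(24+22)) × 8 = 16 + 4.1739 = 20.1739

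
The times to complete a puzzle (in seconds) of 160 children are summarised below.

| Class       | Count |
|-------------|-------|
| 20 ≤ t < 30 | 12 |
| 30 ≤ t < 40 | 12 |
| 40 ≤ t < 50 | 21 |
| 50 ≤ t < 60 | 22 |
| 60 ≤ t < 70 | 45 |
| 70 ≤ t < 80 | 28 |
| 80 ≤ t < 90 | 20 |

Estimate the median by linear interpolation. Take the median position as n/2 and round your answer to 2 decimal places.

62.89

Cumulative frequencies: 12, 24, 45, 67, 112, 140, 160
n = 160; position = n/2 = 80.
This falls in the class 60 ≤ t < 70: L = 60, F = 67, f = 45, h = 10.
Median ≈ 60 + ((80 − 67) / 45) × 10 = 62.8889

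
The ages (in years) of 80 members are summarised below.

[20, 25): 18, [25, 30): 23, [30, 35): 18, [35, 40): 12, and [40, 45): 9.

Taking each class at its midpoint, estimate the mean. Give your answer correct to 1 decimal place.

30.7

Midpoints: 22.5, 27.5, 32.5, 37.5, 42.5
Σfm = 18×22.5 + 23×27.5 + 18×32.5 + 12×37.5 + 9×42.5 = 2455
n = Σf = 80
Mean = 2455 / 80 = 30.6875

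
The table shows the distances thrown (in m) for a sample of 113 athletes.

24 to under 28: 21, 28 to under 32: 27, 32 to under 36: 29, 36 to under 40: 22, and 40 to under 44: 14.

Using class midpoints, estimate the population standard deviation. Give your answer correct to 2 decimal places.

5.13

Midpoints: 26, 30, 34, 38, 42
n = 113, Σfm = 3766, mean = 33.3274
Σfm² = 128484
Σf(m − x̄)² = Σfm² − (Σfm)²/n = 128484 − 3766²/113 = 2972.8850
Population variance = 2972.8850 / 113 = 26.3087
Standard deviation = √26.3087 = 5.1292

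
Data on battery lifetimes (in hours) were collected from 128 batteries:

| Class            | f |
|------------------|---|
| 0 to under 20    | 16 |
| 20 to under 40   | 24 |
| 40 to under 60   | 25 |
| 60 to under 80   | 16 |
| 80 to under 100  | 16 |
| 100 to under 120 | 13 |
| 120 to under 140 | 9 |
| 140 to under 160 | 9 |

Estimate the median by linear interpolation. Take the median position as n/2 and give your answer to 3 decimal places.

59.200

Cumulative frequencies: 16, 40, 65, 81, 97, 110, 119, 128
n = 128; position = n/2 = 64.
This falls in the class 40 to under 60: L = 40, F = 40, f = 25, h = 20.
Median ≈ 40 + ((64 − 40) / 25) × 20 = 59.2000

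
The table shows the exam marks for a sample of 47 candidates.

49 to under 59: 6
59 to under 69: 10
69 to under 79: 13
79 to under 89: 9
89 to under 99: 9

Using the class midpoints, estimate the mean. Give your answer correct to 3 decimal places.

75.064

Midpoints: 54, 64, 74, 84, 94
Σfm = 6×54 + 10×64 + 13×74 + 9×84 + 9×94 = 3528
n = Σf = 47
Mean = 3528 / 47 = 75.0638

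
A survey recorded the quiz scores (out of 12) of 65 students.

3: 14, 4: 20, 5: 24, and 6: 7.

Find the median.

Cumulative frequencies: 14, 34, 58, 65
n = 65, so the median is the value in position (n+1)/2 = 33.
Position 33 falls at value 4.

4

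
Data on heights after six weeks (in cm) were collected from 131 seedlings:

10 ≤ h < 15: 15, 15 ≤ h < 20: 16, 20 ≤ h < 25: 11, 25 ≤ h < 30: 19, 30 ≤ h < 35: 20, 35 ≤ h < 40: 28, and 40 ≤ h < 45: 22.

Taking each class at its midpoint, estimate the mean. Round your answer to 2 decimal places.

Midpoints: 12.5, 17.5, 22.5, 27.5, 32.5, 37.5, 42.5
Σfm = 15×12.5 + 16×17.5 + 11×22.5 + 19×27.5 + 20×32.5 + 28×37.5 + 22×42.5 = 3872.5
n = Σf = 131
Mean = 3872.5 / 131 = 29.5611

29.56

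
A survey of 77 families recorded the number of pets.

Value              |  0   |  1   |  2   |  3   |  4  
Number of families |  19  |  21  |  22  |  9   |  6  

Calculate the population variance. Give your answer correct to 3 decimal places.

Values: 0, 1, 2, 3, 4
n = 77, Σfx = 116, mean = 1.5065
Σfx² = 286
Σf(x − x̄)² = Σfx² − (Σfx)²/n = 286 − 116²/77 = 111.2468
Population variance = 111.2468 / 77 = 1.4448

1.445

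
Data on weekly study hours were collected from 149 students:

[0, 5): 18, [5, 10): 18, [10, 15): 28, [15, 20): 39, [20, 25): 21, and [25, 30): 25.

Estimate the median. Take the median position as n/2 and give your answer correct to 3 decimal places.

16.346

Cumulative frequencies: 18, 36, 64, 103, 124, 149
n = 149; position = n/2 = 74.5.
This falls in the class [15, 20): L = 15, F = 64, f = 39, h = 5.
Median ≈ 15 + ((74.5 − 64) / 39) × 5 = 16.3462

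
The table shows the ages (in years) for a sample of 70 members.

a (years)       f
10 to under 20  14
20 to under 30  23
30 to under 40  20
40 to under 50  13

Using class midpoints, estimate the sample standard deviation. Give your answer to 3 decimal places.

10.170

Midpoints: 15, 25, 35, 45
n = 70, Σfm = 2070, mean = 29.5714
Σfm² = 68350
Σf(m − x̄)² = Σfm² − (Σfm)²/n = 68350 − 2070²/70 = 7137.1429
Sample variance = 7137.1429 / 69 = 103.4369
Standard deviation = √103.4369 = 10.1704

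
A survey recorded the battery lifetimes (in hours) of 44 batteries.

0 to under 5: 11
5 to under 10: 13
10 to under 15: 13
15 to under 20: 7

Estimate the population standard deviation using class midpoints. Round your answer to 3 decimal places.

Midpoints: 2.5, 7.5, 12.5, 17.5
n = 44, Σfm = 410, mean = 9.3182
Σfm² = 4975
Σf(m − x̄)² = Σfm² − (Σfm)²/n = 4975 − 410²/44 = 1154.5455
Population variance = 1154.5455 / 44 = 26.2397
Standard deviation = √26.2397 = 5.1225

5.122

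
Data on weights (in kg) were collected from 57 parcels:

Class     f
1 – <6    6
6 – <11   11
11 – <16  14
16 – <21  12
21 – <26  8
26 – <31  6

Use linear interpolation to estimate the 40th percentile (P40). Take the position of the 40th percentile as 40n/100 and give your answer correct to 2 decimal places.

13.07

Cumulative frequencies: 6, 17, 31, 43, 51, 57
n = 57; position = 40n/100 = 22.8.
This falls in the class 11 – <16: L = 11, F = 17, f = 14, h = 5.
40th percentile ≈ 11 + ((22.8 − 17) / 14) × 5 = 13.0714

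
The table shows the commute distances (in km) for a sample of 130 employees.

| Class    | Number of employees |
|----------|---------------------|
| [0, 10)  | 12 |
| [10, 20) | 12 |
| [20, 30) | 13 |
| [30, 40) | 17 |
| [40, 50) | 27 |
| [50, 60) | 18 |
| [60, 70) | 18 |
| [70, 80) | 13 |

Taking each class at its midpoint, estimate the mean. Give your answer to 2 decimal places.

Midpoints: 5, 15, 25, 35, 45, 55, 65, 75
Σfm = 12×5 + 12×15 + 13×25 + 17×35 + 27×45 + 18×55 + 18×65 + 13×75 = 5510
n = Σf = 130
Mean = 5510 / 130 = 42.3846

42.38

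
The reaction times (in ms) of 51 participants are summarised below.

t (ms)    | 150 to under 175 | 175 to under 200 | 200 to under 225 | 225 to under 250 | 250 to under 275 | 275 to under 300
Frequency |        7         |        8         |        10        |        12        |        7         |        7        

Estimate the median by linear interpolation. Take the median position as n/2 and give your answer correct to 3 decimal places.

226.042

Cumulative frequencies: 7, 15, 25, 37, 44, 51
n = 51; position = n/2 = 25.5.
This falls in the class 225 to under 250: L = 225, F = 25, f = 12, h = 25.
Median ≈ 225 + ((25.5 − 25) / 12) × 25 = 226.0417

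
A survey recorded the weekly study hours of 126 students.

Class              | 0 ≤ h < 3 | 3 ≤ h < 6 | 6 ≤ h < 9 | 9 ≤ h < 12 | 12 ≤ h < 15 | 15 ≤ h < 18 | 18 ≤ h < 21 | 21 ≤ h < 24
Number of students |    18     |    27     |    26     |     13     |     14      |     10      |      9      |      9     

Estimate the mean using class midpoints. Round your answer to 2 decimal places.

Midpoints: 1.5, 4.5, 7.5, 10.5, 13.5, 16.5, 19.5, 22.5
Σfm = 18×1.5 + 27×4.5 + 26×7.5 + 13×10.5 + 14×13.5 + 10×16.5 + 9×19.5 + 9×22.5 = 1212
n = Σf = 126
Mean = 1212 / 126 = 9.6190

9.62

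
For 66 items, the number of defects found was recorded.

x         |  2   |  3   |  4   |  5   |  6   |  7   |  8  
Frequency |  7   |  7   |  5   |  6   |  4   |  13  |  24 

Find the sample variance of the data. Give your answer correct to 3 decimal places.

4.766

Values: 2, 3, 4, 5, 6, 7, 8
n = 66, Σfx = 392, mean = 5.9394
Σfx² = 2638
Σf(x − x̄)² = Σfx² − (Σfx)²/n = 2638 − 392²/66 = 309.7576
Sample variance = 309.7576 / 65 = 4.7655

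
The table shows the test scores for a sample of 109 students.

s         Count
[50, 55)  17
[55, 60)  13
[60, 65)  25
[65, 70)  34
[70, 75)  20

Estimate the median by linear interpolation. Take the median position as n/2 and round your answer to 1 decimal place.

Cumulative frequencies: 17, 30, 55, 89, 109
n = 109; position = n/2 = 54.5.
This falls in the class [60, 65): L = 60, F = 30, f = 25, h = 5.
Median ≈ 60 + ((54.5 − 30) / 25) × 5 = 64.9000

64.9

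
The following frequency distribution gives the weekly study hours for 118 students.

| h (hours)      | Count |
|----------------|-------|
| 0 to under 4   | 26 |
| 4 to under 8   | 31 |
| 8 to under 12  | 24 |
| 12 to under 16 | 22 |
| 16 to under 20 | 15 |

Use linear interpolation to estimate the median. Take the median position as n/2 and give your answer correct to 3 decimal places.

Cumulative frequencies: 26, 57, 81, 103, 118
n = 118; position = n/2 = 59.
This falls in the class 8 to under 12: L = 8, F = 57, f = 24, h = 4.
Median ≈ 8 + ((59 − 57) / 24) × 4 = 8.3333

8.333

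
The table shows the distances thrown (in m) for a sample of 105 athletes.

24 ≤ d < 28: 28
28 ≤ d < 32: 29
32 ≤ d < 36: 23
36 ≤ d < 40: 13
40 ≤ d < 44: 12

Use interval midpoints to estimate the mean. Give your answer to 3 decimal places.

32.171

Midpoints: 26, 30, 34, 38, 42
Σfm = 28×26 + 29×30 + 23×34 + 13×38 + 12×42 = 3378
n = Σf = 105
Mean = 3378 / 105 = 32.1714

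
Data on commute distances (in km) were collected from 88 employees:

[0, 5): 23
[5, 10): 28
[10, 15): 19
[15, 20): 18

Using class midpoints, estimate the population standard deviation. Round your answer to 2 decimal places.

5.39

Midpoints: 2.5, 7.5, 12.5, 17.5
n = 88, Σfm = 820, mean = 9.3182
Σfm² = 10200
Σf(m − x̄)² = Σfm² − (Σfm)²/n = 10200 − 820²/88 = 2559.0909
Population variance = 2559.0909 / 88 = 29.0806
Standard deviation = √29.0806 = 5.3926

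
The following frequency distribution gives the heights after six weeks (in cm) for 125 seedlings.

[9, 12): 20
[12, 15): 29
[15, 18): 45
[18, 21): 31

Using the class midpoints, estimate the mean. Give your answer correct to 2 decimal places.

Midpoints: 10.5, 13.5, 16.5, 19.5
Σfm = 20×10.5 + 29×13.5 + 45×16.5 + 31×19.5 = 1948.5
n = Σf = 125
Mean = 1948.5 / 125 = 15.5880

15.59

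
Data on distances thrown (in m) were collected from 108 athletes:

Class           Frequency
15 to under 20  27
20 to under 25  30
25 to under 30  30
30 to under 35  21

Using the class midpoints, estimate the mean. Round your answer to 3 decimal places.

Midpoints: 17.5, 22.5, 27.5, 32.5
Σfm = 27×17.5 + 30×22.5 + 30×27.5 + 21×32.5 = 2655
n = Σf = 108
Mean = 2655 / 108 = 24.5833

24.583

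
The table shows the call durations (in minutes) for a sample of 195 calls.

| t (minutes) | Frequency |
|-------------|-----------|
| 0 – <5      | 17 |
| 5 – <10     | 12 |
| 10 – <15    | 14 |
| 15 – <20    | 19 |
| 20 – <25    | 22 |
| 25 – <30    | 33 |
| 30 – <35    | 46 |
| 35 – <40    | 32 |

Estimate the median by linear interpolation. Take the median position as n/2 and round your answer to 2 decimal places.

27.05

Cumulative frequencies: 17, 29, 43, 62, 84, 117, 163, 195
n = 195; position = n/2 = 97.5.
This falls in the class 25 – <30: L = 25, F = 84, f = 33, h = 5.
Median ≈ 25 + ((97.5 − 84) / 33) × 5 = 27.0455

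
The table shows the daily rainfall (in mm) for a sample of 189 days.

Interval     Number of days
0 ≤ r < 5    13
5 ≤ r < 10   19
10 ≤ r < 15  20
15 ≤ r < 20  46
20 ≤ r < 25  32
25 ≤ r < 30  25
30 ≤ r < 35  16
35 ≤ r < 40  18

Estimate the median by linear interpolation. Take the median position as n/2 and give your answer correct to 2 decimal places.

Cumulative frequencies: 13, 32, 52, 98, 130, 155, 171, 189
n = 189; position = n/2 = 94.5.
This falls in the class 15 ≤ r < 20: L = 15, F = 52, f = 46, h = 5.
Median ≈ 15 + ((94.5 − 52) / 46) × 5 = 19.6196

19.62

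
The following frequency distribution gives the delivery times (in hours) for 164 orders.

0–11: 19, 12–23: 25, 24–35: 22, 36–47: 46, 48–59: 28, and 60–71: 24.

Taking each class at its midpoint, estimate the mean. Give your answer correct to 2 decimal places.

37.62

Midpoints: 5.5, 17.5, 29.5, 41.5, 53.5, 65.5
Σfm = 19×5.5 + 25×17.5 + 22×29.5 + 46×41.5 + 28×53.5 + 24×65.5 = 6170
n = Σf = 164
Mean = 6170 / 164 = 37.6220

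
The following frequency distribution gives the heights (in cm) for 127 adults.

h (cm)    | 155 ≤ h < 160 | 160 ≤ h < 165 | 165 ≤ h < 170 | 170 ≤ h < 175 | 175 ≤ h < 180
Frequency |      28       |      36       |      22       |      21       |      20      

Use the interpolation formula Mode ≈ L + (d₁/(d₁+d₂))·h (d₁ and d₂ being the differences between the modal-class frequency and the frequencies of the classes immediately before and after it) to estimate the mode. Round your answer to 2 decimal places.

Modal class: 160 ≤ h < 165 (highest frequency 36).
d₁ = 36 − 28 = 8, d₂ = 36 − 22 = 14
Mode ≈ 160 + (8/(8+14)) × 5 = 160 + 1.8182 = 161.8182

161.82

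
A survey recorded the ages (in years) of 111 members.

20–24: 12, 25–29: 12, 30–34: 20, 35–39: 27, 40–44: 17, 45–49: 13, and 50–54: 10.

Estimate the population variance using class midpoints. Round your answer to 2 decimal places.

Midpoints: 22, 27, 32, 37, 42, 47, 52
n = 111, Σfm = 4072, mean = 36.6847
Σfm² = 157744
Σf(m − x̄)² = Σfm² − (Σfm)²/n = 157744 − 4072²/111 = 8363.9640
Population variance = 8363.9640 / 111 = 75.3510

75.35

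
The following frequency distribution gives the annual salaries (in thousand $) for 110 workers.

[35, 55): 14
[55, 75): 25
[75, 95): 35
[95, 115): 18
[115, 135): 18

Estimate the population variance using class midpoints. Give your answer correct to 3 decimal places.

Midpoints: 45, 65, 85, 105, 125
n = 110, Σfm = 9370, mean = 85.1818
Σfm² = 866550
Σf(m − x̄)² = Σfm² − (Σfm)²/n = 866550 − 9370²/110 = 68396.3636
Population variance = 68396.3636 / 110 = 621.7851

621.785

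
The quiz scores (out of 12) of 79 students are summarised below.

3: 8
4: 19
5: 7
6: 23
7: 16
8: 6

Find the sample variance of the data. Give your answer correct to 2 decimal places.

Values: 3, 4, 5, 6, 7, 8
n = 79, Σfx = 433, mean = 5.4810
Σfx² = 2547
Σf(x − x̄)² = Σfx² − (Σfx)²/n = 2547 − 433²/79 = 173.7215
Sample variance = 173.7215 / 78 = 2.2272

2.23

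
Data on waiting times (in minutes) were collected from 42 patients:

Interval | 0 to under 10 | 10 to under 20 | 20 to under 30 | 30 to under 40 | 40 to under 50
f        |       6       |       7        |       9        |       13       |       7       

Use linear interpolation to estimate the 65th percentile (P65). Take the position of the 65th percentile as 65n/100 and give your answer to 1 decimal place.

34.1

Cumulative frequencies: 6, 13, 22, 35, 42
n = 42; position = 65n/100 = 27.3.
This falls in the class 30 to under 40: L = 30, F = 22, f = 13, h = 10.
65th percentile ≈ 30 + ((27.3 − 22) / 13) × 10 = 34.0769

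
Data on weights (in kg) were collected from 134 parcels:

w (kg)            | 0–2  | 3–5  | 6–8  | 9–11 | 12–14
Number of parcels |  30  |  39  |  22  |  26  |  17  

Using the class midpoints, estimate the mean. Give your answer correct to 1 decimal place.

6.1

Midpoints: 1, 4, 7, 10, 13
Σfm = 30×1 + 39×4 + 22×7 + 26×10 + 17×13 = 821
n = Σf = 134
Mean = 821 / 134 = 6.1269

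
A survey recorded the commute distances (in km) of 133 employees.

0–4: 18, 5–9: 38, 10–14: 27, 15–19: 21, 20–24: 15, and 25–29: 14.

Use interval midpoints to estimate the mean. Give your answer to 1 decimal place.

Midpoints: 2, 7, 12, 17, 22, 27
Σfm = 18×2 + 38×7 + 27×12 + 21×17 + 15×22 + 14×27 = 1691
n = Σf = 133
Mean = 1691 / 133 = 12.7143

12.7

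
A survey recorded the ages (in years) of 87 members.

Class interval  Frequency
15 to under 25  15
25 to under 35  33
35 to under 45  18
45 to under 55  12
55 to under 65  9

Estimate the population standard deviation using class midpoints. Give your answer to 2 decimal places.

Midpoints: 20, 30, 40, 50, 60
n = 87, Σfm = 3150, mean = 36.2069
Σfm² = 126900
Σf(m − x̄)² = Σfm² − (Σfm)²/n = 126900 − 3150²/87 = 12848.2759
Population variance = 12848.2759 / 87 = 147.6813
Standard deviation = √147.6813 = 12.1524

12.15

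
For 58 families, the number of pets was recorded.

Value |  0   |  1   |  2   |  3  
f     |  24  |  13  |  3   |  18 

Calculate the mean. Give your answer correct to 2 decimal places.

1.26

Values: 0, 1, 2, 3
Σfx = 24×0 + 13×1 + 3×2 + 18×3 = 73
n = Σf = 58
Mean = 73 / 58 = 1.2586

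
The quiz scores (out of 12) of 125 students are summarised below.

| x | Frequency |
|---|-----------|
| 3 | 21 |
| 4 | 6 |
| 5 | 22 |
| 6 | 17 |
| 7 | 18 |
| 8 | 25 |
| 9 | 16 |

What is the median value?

Cumulative frequencies: 21, 27, 49, 66, 84, 109, 125
n = 125, so the median is the value in position (n+1)/2 = 63.
Position 63 falls at value 6.

6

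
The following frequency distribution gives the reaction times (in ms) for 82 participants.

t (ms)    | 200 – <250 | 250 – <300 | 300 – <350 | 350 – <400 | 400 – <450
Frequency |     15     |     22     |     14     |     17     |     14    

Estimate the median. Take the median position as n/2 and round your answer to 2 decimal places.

314.29

Cumulative frequencies: 15, 37, 51, 68, 82
n = 82; position = n/2 = 41.
This falls in the class 300 – <350: L = 300, F = 37, f = 14, h = 50.
Median ≈ 300 + ((41 − 37) / 14) × 50 = 314.2857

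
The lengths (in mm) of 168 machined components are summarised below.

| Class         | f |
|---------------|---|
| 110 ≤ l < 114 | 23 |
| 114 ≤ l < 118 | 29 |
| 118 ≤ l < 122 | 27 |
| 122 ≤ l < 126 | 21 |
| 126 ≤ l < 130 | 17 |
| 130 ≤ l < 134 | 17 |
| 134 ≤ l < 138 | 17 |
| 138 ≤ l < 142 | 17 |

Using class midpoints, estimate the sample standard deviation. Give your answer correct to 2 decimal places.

Midpoints: 112, 116, 120, 124, 128, 132, 136, 140
n = 168, Σfm = 20896, mean = 124.3810
Σfm² = 2612800
Σf(m − x̄)² = Σfm² − (Σfm)²/n = 2612800 − 20896²/168 = 13735.6190
Sample variance = 13735.6190 / 167 = 82.2492
Standard deviation = √82.2492 = 9.0691

9.07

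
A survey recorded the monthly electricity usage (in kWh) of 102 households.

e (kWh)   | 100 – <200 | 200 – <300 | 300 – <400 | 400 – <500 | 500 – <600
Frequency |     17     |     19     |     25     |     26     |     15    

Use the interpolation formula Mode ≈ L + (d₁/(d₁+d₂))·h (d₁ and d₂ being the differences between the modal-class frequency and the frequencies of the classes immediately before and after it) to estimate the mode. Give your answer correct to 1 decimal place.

408.3

Modal class: 400 – <500 (highest frequency 26).
d₁ = 26 − 25 = 1, d₂ = 26 − 15 = 11
Mode ≈ 400 + (1/(1+11)) × 100 = 400 + 8.3333 = 408.3333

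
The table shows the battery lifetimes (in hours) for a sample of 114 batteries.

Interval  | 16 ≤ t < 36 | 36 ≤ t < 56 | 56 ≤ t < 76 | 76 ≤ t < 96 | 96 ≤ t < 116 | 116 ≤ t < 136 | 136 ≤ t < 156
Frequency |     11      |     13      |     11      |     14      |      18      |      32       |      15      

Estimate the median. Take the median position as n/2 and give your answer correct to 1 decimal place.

104.9

Cumulative frequencies: 11, 24, 35, 49, 67, 99, 114
n = 114; position = n/2 = 57.
This falls in the class 96 ≤ t < 116: L = 96, F = 49, f = 18, h = 20.
Median ≈ 96 + ((57 − 49) / 18) × 20 = 104.8889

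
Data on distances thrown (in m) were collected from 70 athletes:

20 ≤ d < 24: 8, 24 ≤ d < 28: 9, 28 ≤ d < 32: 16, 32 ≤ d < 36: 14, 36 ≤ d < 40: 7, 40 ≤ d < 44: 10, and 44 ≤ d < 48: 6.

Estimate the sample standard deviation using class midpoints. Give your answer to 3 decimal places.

7.184

Midpoints: 22, 26, 30, 34, 38, 42, 46
n = 70, Σfm = 2328, mean = 33.2571
Σfm² = 80984
Σf(m − x̄)² = Σfm² − (Σfm)²/n = 80984 − 2328²/70 = 3561.3714
Sample variance = 3561.3714 / 69 = 51.6141
Standard deviation = √51.6141 = 7.1843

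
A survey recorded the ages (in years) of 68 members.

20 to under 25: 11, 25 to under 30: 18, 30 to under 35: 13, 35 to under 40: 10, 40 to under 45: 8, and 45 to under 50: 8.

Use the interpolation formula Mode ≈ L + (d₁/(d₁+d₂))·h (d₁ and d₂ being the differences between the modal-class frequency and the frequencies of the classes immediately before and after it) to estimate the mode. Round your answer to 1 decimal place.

27.9

Modal class: 25 to under 30 (highest frequency 18).
d₁ = 18 − 11 = 7, d₂ = 18 − 13 = 5
Mode ≈ 25 + (7/(7+5)) × 5 = 25 + 2.9167 = 27.9167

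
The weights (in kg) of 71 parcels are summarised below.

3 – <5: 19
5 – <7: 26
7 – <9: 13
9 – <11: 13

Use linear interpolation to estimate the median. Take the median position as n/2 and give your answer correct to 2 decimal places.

Cumulative frequencies: 19, 45, 58, 71
n = 71; position = n/2 = 35.5.
This falls in the class 5 – <7: L = 5, F = 19, f = 26, h = 2.
Median ≈ 5 + ((35.5 − 19) / 26) × 2 = 6.2692

6.27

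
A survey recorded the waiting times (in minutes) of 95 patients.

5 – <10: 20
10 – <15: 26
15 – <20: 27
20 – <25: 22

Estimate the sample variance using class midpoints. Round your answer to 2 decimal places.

28.62

Midpoints: 7.5, 12.5, 17.5, 22.5
n = 95, Σfm = 1442.5, mean = 15.1842
Σfm² = 24593.75
Σf(m − x̄)² = Σfm² − (Σfm)²/n = 24593.75 − 1442.5²/95 = 2690.5263
Sample variance = 2690.5263 / 94 = 28.6226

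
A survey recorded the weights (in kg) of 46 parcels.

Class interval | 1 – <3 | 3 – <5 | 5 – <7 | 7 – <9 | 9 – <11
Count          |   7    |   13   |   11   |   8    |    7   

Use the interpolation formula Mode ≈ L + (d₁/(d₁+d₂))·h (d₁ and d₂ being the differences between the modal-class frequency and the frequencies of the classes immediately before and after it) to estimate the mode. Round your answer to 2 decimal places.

4.50

Modal class: 3 – <5 (highest frequency 13).
d₁ = 13 − 7 = 6, d₂ = 13 − 11 = 2
Mode ≈ 3 + (6/(6+2)) × 2 = 3 + 1.5000 = 4.5000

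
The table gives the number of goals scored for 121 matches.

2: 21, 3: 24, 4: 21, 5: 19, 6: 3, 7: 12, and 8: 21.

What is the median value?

Cumulative frequencies: 21, 45, 66, 85, 88, 100, 121
n = 121, so the median is the value in position (n+1)/2 = 61.
Position 61 falls at value 4.

4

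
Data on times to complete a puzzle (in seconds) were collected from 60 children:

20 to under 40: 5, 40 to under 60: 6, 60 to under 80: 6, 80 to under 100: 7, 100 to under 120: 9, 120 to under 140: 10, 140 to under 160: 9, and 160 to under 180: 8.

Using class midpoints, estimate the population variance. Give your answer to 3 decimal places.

Midpoints: 30, 50, 70, 90, 110, 130, 150, 170
n = 60, Σfm = 6500, mean = 108.3333
Σfm² = 817200
Σf(m − x̄)² = Σfm² − (Σfm)²/n = 817200 − 6500²/60 = 113033.3333
Population variance = 113033.3333 / 60 = 1883.8889

1883.889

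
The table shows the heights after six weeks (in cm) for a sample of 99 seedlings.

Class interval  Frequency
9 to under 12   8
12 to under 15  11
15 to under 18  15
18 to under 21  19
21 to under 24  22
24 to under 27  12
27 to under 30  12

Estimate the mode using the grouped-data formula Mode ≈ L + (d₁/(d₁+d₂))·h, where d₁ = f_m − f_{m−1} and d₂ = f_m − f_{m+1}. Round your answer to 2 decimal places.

Modal class: 21 to under 24 (highest frequency 22).
d₁ = 22 − 19 = 3, d₂ = 22 − 12 = 10
Mode ≈ 21 + (3/(3+10)) × 3 = 21 + 0.6923 = 21.6923

21.69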